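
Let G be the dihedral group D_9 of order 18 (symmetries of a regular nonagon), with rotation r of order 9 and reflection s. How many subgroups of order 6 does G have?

3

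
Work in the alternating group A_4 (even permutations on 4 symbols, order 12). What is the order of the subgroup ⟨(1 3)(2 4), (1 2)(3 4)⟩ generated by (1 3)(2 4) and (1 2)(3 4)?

4

|⟨(1 3)(2 4)⟩| = 2 and |⟨(1 2)(3 4)⟩| = 2, so |H| is a multiple of lcm(2, 2) = 2 and divides |G| = 12.
Closing under the operation: H = {e, (1 2)(3 4), (1 3)(2 4), (1 4)(2 3)}, so |H| = 4.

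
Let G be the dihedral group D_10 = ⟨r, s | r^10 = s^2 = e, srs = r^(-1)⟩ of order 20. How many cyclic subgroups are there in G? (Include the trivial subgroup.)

14

A cyclic subgroup of order d is generated by each of its φ(d) elements of order d, so the cyclic subgroups of order d number (#elements of order d)/φ(d).
Cyclic subgroups by order — order 1: 1; order 2: 11; order 5: 1; order 10: 1.
Total: 14.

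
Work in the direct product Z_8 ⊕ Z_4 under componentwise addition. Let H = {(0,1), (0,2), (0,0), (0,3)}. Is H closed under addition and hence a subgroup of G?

Yes

|H| = 4 divides |G| = 32, consistent with Lagrange.
H contains the identity, every element's inverse is in H, and H is closed under +: it is a subgroup.
In fact H = ⟨(0,1)⟩.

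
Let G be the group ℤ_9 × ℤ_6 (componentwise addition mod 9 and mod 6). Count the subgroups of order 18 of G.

|G| = 54 and 18 | 54, so subgroups of order 18 are possible by Lagrange.
The subgroups of order 18 are: {(0,0), (0,1), (0,2), (0,3), (0,4), (0,5), (3,0), (3,1), (3,2), (3,3), (3,4), (3,5), (6,0), (6,1), (6,2), (6,3), (6,4), (6,5)}; {(0,0), (0,3), (1,0), (1,3), (2,0), (2,3), (3,0), (3,3), (4,0), (4,3), (5,0), (5,3), (6,0), (6,3), (7,0), (7,3), (8,0), (8,3)}; {(0,0), (0,3), (1,1), (1,4), (2,2), (2,5), (3,0), (3,3), (4,1), (4,4), (5,2), (5,5), (6,0), (6,3), (7,1), (7,4), (8,2), (8,5)}; {(0,0), (0,3), (1,2), (1,5), (2,1), (2,4), (3,0), (3,3), (4,2), (4,5), (5,1), (5,4), (6,0), (6,3), (7,2), (7,5), (8,1), (8,4)}.
So G has 4 subgroups of order 18.

4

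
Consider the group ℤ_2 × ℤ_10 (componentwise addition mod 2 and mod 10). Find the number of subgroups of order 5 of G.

|G| = 20 and 5 | 20, so subgroups of order 5 are possible by Lagrange.
The subgroups of order 5 are: {(0,0), (0,2), (0,4), (0,6), (0,8)}.
So G has 1 subgroup of order 5.

1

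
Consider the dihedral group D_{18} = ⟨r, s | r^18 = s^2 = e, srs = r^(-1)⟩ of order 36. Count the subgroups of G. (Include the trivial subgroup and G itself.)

|G| = 36, so by Lagrange every subgroup order divides 36. Divisors: 1, 2, 3, 4, 6, 9, 12, 18, 36.
Subgroups by order — order 1: 1; order 2: 19; order 3: 1; order 4: 9; order 6: 7; order 9: 1; order 12: 3; order 18: 3; order 36: 1.
Total: 1 + 19 + 1 + 9 + 7 + 1 + 3 + 3 + 1 = 45.

45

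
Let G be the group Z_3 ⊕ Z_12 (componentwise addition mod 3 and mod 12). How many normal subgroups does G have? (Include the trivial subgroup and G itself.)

G is abelian, so every subgroup is normal.
G has 18 subgroups in total, hence 18 normal subgroups.

18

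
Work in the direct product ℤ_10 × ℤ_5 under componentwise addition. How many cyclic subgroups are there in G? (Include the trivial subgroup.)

14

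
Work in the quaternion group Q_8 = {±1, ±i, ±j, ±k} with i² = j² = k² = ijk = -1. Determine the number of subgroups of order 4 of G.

3

|G| = 8 and 4 | 8, so subgroups of order 4 are possible by Lagrange.
The subgroups of order 4 are: {1, -1, i, -i}; {1, -1, j, -j}; {1, -1, k, -k}.
So G has 3 subgroups of order 4.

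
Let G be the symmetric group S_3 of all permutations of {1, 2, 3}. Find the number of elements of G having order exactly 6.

No element of G has order 6 (even though 6 | 6).

0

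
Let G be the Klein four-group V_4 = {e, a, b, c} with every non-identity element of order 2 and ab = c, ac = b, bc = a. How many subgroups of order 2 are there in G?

|G| = 4 and 2 | 4, so subgroups of order 2 are possible by Lagrange.
The subgroups of order 2 are: {e, a}; {e, b}; {e, c}.
So G has 3 subgroups of order 2.

3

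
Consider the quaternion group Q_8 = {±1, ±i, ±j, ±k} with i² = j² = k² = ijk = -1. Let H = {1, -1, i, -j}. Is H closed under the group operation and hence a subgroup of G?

-j ∈ H but its inverse j ∉ H, so H is not a subgroup.

No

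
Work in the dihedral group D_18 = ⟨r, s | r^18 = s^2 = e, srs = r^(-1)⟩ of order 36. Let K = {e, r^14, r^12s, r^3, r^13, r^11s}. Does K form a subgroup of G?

No

r^14 ∈ K but its inverse r^4 ∉ K, so K is not a subgroup.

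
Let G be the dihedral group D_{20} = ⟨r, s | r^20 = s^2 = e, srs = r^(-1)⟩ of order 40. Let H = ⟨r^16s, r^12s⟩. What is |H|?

|⟨r^16s⟩| = 2 and |⟨r^12s⟩| = 2, so |H| is a multiple of lcm(2, 2) = 2 and divides |G| = 40.
Closing under the operation: H = {e, r^4, r^8, r^12, r^16, s, r^4s, r^8s, r^12s, r^16s}, so |H| = 10.

10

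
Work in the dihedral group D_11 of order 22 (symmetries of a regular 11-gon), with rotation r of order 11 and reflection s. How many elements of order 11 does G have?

10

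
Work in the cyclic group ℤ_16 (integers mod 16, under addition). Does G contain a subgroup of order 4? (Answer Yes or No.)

4 | 16. A subgroup of order 4 is {0, 4, 8, 12}.

Yes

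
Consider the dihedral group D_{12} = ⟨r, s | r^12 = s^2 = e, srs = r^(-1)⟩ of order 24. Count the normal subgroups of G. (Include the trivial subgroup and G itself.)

G has 34 subgroups. Checking conjugation-invariance by order — order 1: 1/1 normal; order 2: 1/13 normal; order 3: 1/1 normal; order 4: 1/7 normal; order 6: 1/5 normal; order 8: 0/3 normal; order 12: 3/3 normal; order 24: 1/1 normal.
Total normal subgroups: 9.

9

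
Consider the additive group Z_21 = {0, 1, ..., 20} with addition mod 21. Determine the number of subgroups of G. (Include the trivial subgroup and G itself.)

A cyclic group of order 21 has exactly one subgroup for each divisor of 21.
Divisors of 21: 1, 3, 7, 21.
So Z_21 has 4 subgroups.

4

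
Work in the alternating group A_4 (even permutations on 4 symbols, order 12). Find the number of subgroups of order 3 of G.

|G| = 12 and 3 | 12, so subgroups of order 3 are possible by Lagrange.
The subgroups of order 3 are: {e, (1 2 3), (1 3 2)}; {e, (1 2 4), (1 4 2)}; {e, (1 3 4), (1 4 3)}; {e, (2 3 4), (2 4 3)}.
So G has 4 subgroups of order 3.

4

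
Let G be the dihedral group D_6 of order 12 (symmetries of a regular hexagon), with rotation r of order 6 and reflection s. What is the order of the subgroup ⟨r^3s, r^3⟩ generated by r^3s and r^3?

4

|⟨r^3s⟩| = 2 and |⟨r^3⟩| = 2, so |H| is a multiple of lcm(2, 2) = 2 and divides |G| = 12.
Closing under the operation: H = {e, r^3, s, r^3s}, so |H| = 4.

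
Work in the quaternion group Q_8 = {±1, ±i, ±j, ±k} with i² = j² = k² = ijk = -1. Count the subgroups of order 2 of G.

|G| = 8 and 2 | 8, so subgroups of order 2 are possible by Lagrange.
The subgroups of order 2 are: {1, -1}.
So G has 1 subgroup of order 2.

1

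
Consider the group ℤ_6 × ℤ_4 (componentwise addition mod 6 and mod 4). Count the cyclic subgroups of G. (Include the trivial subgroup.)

12

A cyclic subgroup of order d is generated by each of its φ(d) elements of order d, so the cyclic subgroups of order d number (#elements of order d)/φ(d).
Cyclic subgroups by order — order 1: 1; order 2: 3; order 3: 1; order 4: 2; order 6: 3; order 12: 2.
Total: 12.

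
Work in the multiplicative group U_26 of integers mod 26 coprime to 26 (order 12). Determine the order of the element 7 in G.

12

Compute successive powers of 7 mod 26: 7, 23, 5, 9, 11, 25, 19, 3, …; 7^12 ≡ 1 (mod 26).
So |⟨7⟩| = 12.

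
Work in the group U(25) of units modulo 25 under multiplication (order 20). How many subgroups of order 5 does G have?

1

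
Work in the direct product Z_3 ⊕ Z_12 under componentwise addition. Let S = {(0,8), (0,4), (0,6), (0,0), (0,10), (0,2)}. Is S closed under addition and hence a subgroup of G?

Yes

|S| = 6 divides |G| = 36, consistent with Lagrange.
S contains the identity, every element's inverse is in S, and S is closed under +: it is a subgroup.
In fact S = ⟨(0,2)⟩.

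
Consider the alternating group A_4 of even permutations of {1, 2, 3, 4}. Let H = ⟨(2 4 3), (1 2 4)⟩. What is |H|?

12

|⟨(2 4 3)⟩| = 3 and |⟨(1 2 4)⟩| = 3, so |H| is a multiple of lcm(3, 3) = 3 and divides |G| = 12.
Closing {(2 4 3), (1 2 4)} under the group operation gives all of G, so |H| = 12.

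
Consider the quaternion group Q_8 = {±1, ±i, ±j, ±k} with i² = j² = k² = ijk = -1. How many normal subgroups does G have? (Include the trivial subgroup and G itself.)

6

G has 6 subgroups. Checking conjugation-invariance by order — order 1: 1/1 normal; order 2: 1/1 normal; order 4: 3/3 normal; order 8: 1/1 normal.
Total normal subgroups: 6.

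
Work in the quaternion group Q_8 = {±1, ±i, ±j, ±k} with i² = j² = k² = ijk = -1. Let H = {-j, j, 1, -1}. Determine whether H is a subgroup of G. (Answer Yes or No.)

Yes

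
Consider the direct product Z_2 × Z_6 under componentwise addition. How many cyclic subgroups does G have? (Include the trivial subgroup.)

Each element a generates a cyclic subgroup ⟨a⟩; distinct elements may generate the same one (a cyclic group of order d has φ(d) generators).
Cyclic subgroups by order — order 1: 1; order 2: 3; order 3: 1; order 6: 3.
Total: 8.

8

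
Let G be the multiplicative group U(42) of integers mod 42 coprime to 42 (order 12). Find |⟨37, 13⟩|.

|⟨37⟩| = 3 and |⟨13⟩| = 2, so |H| is a multiple of lcm(3, 2) = 6 and divides |G| = 12.
Closing under the operation: H = {1, 13, 19, 25, 31, 37}, so |H| = 6.

6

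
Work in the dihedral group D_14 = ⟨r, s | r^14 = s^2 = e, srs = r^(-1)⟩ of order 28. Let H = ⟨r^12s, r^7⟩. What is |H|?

|⟨r^12s⟩| = 2 and |⟨r^7⟩| = 2, so |H| is a multiple of lcm(2, 2) = 2 and divides |G| = 28.
Closing under the operation: H = {e, r^7, r^5s, r^12s}, so |H| = 4.

4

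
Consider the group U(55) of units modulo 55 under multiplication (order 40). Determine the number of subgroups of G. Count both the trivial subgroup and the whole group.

16

|G| = 40, so by Lagrange every subgroup order divides 40. Divisors: 1, 2, 4, 5, 8, 10, 20, 40.
Subgroups by order — order 1: 1; order 2: 3; order 4: 3; order 5: 1; order 8: 1; order 10: 3; order 20: 3; order 40: 1.
Total: 1 + 3 + 3 + 1 + 1 + 3 + 3 + 1 = 16.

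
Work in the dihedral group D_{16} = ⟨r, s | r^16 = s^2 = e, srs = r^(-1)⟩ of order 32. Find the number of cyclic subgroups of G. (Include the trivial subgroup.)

21

Group the elements of G by the cyclic subgroup they generate; each cyclic subgroup of order d accounts for φ(d) elements.
Cyclic subgroups by order — order 1: 1; order 2: 17; order 4: 1; order 8: 1; order 16: 1.
Total: 21.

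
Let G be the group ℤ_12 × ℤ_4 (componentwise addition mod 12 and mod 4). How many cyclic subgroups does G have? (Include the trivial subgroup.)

Each element a generates a cyclic subgroup ⟨a⟩; distinct elements may generate the same one (a cyclic group of order d has φ(d) generators).
Cyclic subgroups by order — order 1: 1; order 2: 3; order 3: 1; order 4: 6; order 6: 3; order 12: 6.
Total: 20.

20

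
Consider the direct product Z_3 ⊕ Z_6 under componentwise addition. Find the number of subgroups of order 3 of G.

|G| = 18 and 3 | 18, so subgroups of order 3 are possible by Lagrange.
The subgroups of order 3 are: {(0,0), (0,2), (0,4)}; {(0,0), (1,0), (2,0)}; {(0,0), (1,2), (2,4)}; {(0,0), (1,4), (2,2)}.
So G has 4 subgroups of order 3.

4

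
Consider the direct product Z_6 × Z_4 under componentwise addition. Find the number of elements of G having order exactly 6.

An element (a,b) has order lcm(ord(a), ord(b)); count pairs with lcm equal to 6.
Enumerating gives 6 such elements.

6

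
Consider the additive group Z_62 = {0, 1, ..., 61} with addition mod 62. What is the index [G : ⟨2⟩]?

|⟨2⟩| = 31 and |G| = 62.
By Lagrange, [G : H] = |G|/|H| = 62/31 = 2.

2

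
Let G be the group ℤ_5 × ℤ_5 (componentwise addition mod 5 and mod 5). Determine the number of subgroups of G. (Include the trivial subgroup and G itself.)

8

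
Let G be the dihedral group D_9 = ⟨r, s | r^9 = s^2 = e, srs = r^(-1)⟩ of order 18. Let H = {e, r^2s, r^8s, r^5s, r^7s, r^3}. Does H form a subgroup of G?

No

r^3 ∈ H but its inverse r^6 ∉ H, so H is not a subgroup.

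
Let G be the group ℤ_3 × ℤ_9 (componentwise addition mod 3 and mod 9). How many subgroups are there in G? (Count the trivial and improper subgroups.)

10

|G| = 27, so by Lagrange every subgroup order divides 27. Divisors: 1, 3, 9, 27.
Subgroups by order — order 1: 1; order 3: 4; order 9: 4; order 27: 1.
Total: 1 + 4 + 4 + 1 = 10.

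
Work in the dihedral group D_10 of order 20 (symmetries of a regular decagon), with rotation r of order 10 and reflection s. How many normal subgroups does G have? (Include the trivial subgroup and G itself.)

7

G has 22 subgroups. Checking conjugation-invariance by order — order 1: 1/1 normal; order 2: 1/11 normal; order 4: 0/5 normal; order 5: 1/1 normal; order 10: 3/3 normal; order 20: 1/1 normal.
Total normal subgroups: 7.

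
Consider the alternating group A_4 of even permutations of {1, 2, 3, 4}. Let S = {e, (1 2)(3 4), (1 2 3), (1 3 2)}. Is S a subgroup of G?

Closure fails: (1 3 2) ∘ (1 2)(3 4) = (2 3 4) ∉ S. So S is not a subgroup.

No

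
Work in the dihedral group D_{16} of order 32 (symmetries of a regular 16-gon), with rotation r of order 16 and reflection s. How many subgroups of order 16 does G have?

|G| = 32 and 16 | 32, so subgroups of order 16 are possible by Lagrange.
The subgroups of order 16 are: {e, r, r^2, r^3, r^4, r^5, r^6, r^7, r^8, r^9, r^10, r^11, r^12, r^13, r^14, r^15}; {e, r^2, r^4, r^6, r^8, r^10, r^12, r^14, s, r^2s, r^4s, r^6s, r^8s, r^10s, r^12s, r^14s}; {e, r^2, r^4, r^6, r^8, r^10, r^12, r^14, rs, r^3s, r^5s, r^7s, r^9s, r^11s, r^13s, r^15s}.
So G has 3 subgroups of order 16.

3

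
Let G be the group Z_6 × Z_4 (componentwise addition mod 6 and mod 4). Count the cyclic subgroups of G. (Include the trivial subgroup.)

Group the elements of G by the cyclic subgroup they generate; each cyclic subgroup of order d accounts for φ(d) elements.
Cyclic subgroups by order — order 1: 1; order 2: 3; order 3: 1; order 4: 2; order 6: 3; order 12: 2.
Total: 12.

12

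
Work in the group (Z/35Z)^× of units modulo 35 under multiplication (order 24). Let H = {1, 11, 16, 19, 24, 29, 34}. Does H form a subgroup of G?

No

|H| = 7 does not divide |G| = 24, so by Lagrange H is not a subgroup.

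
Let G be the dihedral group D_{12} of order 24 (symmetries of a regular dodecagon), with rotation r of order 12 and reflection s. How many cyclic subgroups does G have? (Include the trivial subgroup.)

18

Each element a generates a cyclic subgroup ⟨a⟩; distinct elements may generate the same one (a cyclic group of order d has φ(d) generators).
Cyclic subgroups by order — order 1: 1; order 2: 13; order 3: 1; order 4: 1; order 6: 1; order 12: 1.
Total: 18.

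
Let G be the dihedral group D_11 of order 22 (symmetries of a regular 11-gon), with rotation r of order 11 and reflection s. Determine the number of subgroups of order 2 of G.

|G| = 22 and 2 | 22, so subgroups of order 2 are possible by Lagrange.
The subgroups of order 2 are: {e, r^10s}; {e, r^2s}; {e, r^3s}; {e, r^4s}; … (11 in all).
So G has 11 subgroups of order 2.

11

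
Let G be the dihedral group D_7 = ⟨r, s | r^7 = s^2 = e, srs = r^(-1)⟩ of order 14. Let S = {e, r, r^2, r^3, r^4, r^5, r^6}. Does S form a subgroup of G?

Yes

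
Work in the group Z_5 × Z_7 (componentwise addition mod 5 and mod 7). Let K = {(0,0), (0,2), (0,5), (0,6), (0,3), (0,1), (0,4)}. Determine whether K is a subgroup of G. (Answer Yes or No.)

|K| = 7 divides |G| = 35, consistent with Lagrange.
K contains the identity, every element's inverse is in K, and K is closed under +: it is a subgroup.
In fact K = ⟨(0,1)⟩.

Yes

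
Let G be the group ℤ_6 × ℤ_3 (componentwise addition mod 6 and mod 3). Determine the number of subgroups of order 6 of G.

|G| = 18 and 6 | 18, so subgroups of order 6 are possible by Lagrange.
The subgroups of order 6 are: {(0,0), (0,1), (0,2), (3,0), (3,1), (3,2)}; {(0,0), (1,0), (2,0), (3,0), (4,0), (5,0)}; {(0,0), (1,1), (2,2), (3,0), (4,1), (5,2)}; {(0,0), (1,2), (2,1), (3,0), (4,2), (5,1)}.
So G has 4 subgroups of order 6.

4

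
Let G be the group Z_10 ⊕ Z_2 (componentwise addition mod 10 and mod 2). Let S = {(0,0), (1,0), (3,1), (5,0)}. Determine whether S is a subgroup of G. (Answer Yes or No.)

(3,1) ∈ S but its inverse (7,1) ∉ S, so S is not a subgroup.

No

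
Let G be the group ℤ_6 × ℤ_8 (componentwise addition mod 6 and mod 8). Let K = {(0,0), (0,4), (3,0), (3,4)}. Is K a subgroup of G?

Yes

|K| = 4 divides |G| = 48, consistent with Lagrange.
K contains the identity, every element's inverse is in K, and K is closed under +: it is a subgroup.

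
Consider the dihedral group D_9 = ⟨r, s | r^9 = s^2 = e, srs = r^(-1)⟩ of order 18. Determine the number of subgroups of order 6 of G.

|G| = 18 and 6 | 18, so subgroups of order 6 are possible by Lagrange.
The subgroups of order 6 are: {e, r^3, r^6, r^2s, r^5s, r^8s}; {e, r^3, r^6, s, r^3s, r^6s}; {e, r^3, r^6, rs, r^4s, r^7s}.
So G has 3 subgroups of order 6.

3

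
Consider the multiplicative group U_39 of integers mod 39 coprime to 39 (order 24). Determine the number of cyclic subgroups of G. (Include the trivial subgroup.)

12

Group the elements of G by the cyclic subgroup they generate; each cyclic subgroup of order d accounts for φ(d) elements.
Cyclic subgroups by order — order 1: 1; order 2: 3; order 3: 1; order 4: 2; order 6: 3; order 12: 2.
Total: 12.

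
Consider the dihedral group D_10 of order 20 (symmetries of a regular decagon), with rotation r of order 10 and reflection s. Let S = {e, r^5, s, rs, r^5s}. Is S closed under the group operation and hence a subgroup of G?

Closure fails: s · rs = r^9 ∉ S. So S is not a subgroup.

No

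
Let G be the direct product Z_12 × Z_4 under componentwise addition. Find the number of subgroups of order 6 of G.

|G| = 48 and 6 | 48, so subgroups of order 6 are possible by Lagrange.
The subgroups of order 6 are: {(0,0), (0,2), (4,0), (4,2), (8,0), (8,2)}; {(0,0), (2,0), (4,0), (6,0), (8,0), (10,0)}; {(0,0), (2,2), (4,0), (6,2), (8,0), (10,2)}.
So G has 3 subgroups of order 6.

3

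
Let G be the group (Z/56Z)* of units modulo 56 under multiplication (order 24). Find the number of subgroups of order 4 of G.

7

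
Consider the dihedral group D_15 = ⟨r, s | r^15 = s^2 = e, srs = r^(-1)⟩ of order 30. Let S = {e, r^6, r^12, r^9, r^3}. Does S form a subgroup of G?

|S| = 5 divides |G| = 30, consistent with Lagrange.
S contains the identity, every element's inverse is in S, and S is closed under ·: it is a subgroup.
In fact S = ⟨r^9⟩.

Yes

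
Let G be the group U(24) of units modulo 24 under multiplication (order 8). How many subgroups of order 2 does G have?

|G| = 8 and 2 | 8, so subgroups of order 2 are possible by Lagrange.
The subgroups of order 2 are: {1, 11}; {1, 13}; {1, 17}; {1, 19}; … (7 in all).
So G has 7 subgroups of order 2.

7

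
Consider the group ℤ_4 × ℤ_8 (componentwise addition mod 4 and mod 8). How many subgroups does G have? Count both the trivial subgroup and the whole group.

22

|G| = 32, so by Lagrange every subgroup order divides 32. Divisors: 1, 2, 4, 8, 16, 32.
Subgroups by order — order 1: 1; order 2: 3; order 4: 7; order 8: 7; order 16: 3; order 32: 1.
Total: 1 + 3 + 7 + 7 + 3 + 1 = 22.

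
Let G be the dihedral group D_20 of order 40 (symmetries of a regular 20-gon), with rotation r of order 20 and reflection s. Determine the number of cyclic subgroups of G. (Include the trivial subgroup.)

26

Each element a generates a cyclic subgroup ⟨a⟩; distinct elements may generate the same one (a cyclic group of order d has φ(d) generators).
Cyclic subgroups by order — order 1: 1; order 2: 21; order 4: 1; order 5: 1; order 10: 1; order 20: 1.
Total: 26.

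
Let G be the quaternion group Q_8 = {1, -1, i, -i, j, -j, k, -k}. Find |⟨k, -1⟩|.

|⟨k⟩| = 4 and |⟨-1⟩| = 2, so |H| is a multiple of lcm(4, 2) = 4 and divides |G| = 8.
Closing under the operation: H = {1, -1, k, -k}, so |H| = 4.

4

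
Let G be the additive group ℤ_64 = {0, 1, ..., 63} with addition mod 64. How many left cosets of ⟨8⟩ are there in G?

|⟨8⟩| = 8 and |G| = 64.
By Lagrange, [G : H] = |G|/|H| = 64/8 = 8.

8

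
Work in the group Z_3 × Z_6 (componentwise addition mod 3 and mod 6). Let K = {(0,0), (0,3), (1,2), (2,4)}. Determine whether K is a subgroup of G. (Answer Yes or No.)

|K| = 4 does not divide |G| = 18, so by Lagrange K is not a subgroup.

No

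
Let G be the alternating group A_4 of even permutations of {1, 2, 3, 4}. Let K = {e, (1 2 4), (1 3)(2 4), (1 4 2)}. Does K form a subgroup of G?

No

Closure fails: (1 2 4) ∘ (1 3)(2 4) = (1 3 2) ∉ K. So K is not a subgroup.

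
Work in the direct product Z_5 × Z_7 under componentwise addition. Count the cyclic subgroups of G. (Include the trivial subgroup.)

4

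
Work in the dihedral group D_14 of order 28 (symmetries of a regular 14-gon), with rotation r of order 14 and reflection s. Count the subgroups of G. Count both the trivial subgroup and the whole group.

28

|G| = 28, so by Lagrange every subgroup order divides 28. Divisors: 1, 2, 4, 7, 14, 28.
Subgroups by order — order 1: 1; order 2: 15; order 4: 7; order 7: 1; order 14: 3; order 28: 1.
Total: 1 + 15 + 7 + 1 + 3 + 1 = 28.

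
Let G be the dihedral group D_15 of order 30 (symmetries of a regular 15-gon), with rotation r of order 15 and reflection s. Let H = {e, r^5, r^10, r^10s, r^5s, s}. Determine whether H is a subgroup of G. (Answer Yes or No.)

|H| = 6 divides |G| = 30, consistent with Lagrange.
H contains the identity, every element's inverse is in H, and H is closed under ·: it is a subgroup.

Yes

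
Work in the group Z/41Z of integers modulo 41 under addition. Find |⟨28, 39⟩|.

|⟨28⟩| = 41 and |⟨39⟩| = 41, so |H| is a multiple of lcm(41, 41) = 41 and divides |G| = 41.
Closing {28, 39} under the group operation gives all of G, so |H| = 41.

41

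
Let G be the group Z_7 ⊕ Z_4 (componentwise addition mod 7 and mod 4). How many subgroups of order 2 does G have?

1

|G| = 28 and 2 | 28, so subgroups of order 2 are possible by Lagrange.
The subgroups of order 2 are: {(0,0), (0,2)}.
So G has 1 subgroup of order 2.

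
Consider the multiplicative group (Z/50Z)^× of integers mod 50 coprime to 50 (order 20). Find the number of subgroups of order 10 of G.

1

|G| = 20 and 10 | 20, so subgroups of order 10 are possible by Lagrange.
The subgroups of order 10 are: {1, 9, 11, 19, 21, 29, 31, 39, 41, 49}.
So G has 1 subgroup of order 10.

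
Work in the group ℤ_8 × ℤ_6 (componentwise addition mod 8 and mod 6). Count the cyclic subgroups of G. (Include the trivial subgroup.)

16

A cyclic subgroup of order d is generated by each of its φ(d) elements of order d, so the cyclic subgroups of order d number (#elements of order d)/φ(d).
Cyclic subgroups by order — order 1: 1; order 2: 3; order 3: 1; order 4: 2; order 6: 3; order 8: 2; order 12: 2; order 24: 2.
Total: 16.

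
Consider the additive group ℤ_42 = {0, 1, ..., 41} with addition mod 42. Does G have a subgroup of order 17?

17 does not divide |G| = 42, so by Lagrange no subgroup of order 17 exists.

No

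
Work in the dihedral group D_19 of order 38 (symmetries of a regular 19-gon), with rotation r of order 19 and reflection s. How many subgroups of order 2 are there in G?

|G| = 38 and 2 | 38, so subgroups of order 2 are possible by Lagrange.
The subgroups of order 2 are: {e, r^10s}; {e, r^11s}; {e, r^12s}; {e, r^13s}; … (19 in all).
So G has 19 subgroups of order 2.

19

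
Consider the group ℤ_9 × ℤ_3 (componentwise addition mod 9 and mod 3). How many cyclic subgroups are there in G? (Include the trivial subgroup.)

8

A cyclic subgroup of order d is generated by each of its φ(d) elements of order d, so the cyclic subgroups of order d number (#elements of order d)/φ(d).
Cyclic subgroups by order — order 1: 1; order 3: 4; order 9: 3.
Total: 8.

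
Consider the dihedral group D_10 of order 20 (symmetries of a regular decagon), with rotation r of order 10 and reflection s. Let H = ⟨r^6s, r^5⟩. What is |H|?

|⟨r^6s⟩| = 2 and |⟨r^5⟩| = 2, so |H| is a multiple of lcm(2, 2) = 2 and divides |G| = 20.
Closing under the operation: H = {e, r^5, rs, r^6s}, so |H| = 4.

4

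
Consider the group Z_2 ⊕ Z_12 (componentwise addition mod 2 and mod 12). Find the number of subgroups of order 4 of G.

3

|G| = 24 and 4 | 24, so subgroups of order 4 are possible by Lagrange.
The subgroups of order 4 are: {(0,0), (0,3), (0,6), (0,9)}; {(0,0), (0,6), (1,0), (1,6)}; {(0,0), (0,6), (1,3), (1,9)}.
So G has 3 subgroups of order 4.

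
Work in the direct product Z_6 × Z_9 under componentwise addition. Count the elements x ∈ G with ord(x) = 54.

An element (a,b) has order lcm(ord(a), ord(b)); count pairs with lcm equal to 54.
Enumerating gives 0 such elements.

0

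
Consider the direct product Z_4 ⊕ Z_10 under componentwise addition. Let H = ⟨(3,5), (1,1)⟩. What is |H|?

|⟨(3,5)⟩| = 4 and |⟨(1,1)⟩| = 20, so |H| is a multiple of lcm(4, 20) = 20 and divides |G| = 40.
Closing under the operation: H = {(0,0), (0,2), (0,4), (0,6), (0,8), (1,1), (1,3), (1,5), (1,7), (1,9), (2,0), (2,2), (2,4), (2,6), (2,8), (3,1), (3,3), (3,5), (3,7), (3,9)}, so |H| = 20.

20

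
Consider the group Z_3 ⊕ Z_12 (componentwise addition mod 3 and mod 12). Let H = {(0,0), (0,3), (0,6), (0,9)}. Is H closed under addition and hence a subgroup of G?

Yes

|H| = 4 divides |G| = 36, consistent with Lagrange.
H contains the identity, every element's inverse is in H, and H is closed under +: it is a subgroup.
In fact H = ⟨(0,3)⟩.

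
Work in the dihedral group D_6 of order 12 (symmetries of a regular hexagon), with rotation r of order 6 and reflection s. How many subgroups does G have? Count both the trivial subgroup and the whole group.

|G| = 12, so by Lagrange every subgroup order divides 12. Divisors: 1, 2, 3, 4, 6, 12.
Subgroups by order — order 1: 1; order 2: 7; order 3: 1; order 4: 3; order 6: 3; order 12: 1.
Total: 1 + 7 + 1 + 3 + 3 + 1 = 16.

16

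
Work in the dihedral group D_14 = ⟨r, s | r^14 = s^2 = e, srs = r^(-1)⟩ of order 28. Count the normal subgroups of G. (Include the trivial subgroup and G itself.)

7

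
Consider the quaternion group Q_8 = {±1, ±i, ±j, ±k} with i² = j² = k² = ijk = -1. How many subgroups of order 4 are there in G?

|G| = 8 and 4 | 8, so subgroups of order 4 are possible by Lagrange.
The subgroups of order 4 are: {1, -1, i, -i}; {1, -1, j, -j}; {1, -1, k, -k}.
So G has 3 subgroups of order 4.

3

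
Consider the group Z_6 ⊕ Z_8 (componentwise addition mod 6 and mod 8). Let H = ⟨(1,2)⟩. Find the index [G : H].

4

|⟨(1,2)⟩| = 12 and |G| = 48.
By Lagrange, [G : H] = |G|/|H| = 48/12 = 4.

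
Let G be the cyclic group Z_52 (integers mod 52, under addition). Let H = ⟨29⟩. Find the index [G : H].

|⟨29⟩| = 52 and |G| = 52.
By Lagrange, [G : H] = |G|/|H| = 52/52 = 1.

1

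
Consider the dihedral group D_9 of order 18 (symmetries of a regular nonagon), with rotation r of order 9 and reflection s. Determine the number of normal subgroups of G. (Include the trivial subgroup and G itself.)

4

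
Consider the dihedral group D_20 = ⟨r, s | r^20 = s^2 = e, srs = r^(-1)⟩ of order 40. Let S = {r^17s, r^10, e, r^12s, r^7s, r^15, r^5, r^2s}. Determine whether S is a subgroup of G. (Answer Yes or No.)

Yes

|S| = 8 divides |G| = 40, consistent with Lagrange.
S contains the identity, every element's inverse is in S, and S is closed under ·: it is a subgroup.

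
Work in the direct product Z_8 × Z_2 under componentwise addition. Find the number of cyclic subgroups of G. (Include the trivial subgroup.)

8

Each element a generates a cyclic subgroup ⟨a⟩; distinct elements may generate the same one (a cyclic group of order d has φ(d) generators).
Cyclic subgroups by order — order 1: 1; order 2: 3; order 4: 2; order 8: 2.
Total: 8.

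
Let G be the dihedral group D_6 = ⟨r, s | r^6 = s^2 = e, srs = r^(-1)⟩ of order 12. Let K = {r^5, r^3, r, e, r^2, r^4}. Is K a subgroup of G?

|K| = 6 divides |G| = 12, consistent with Lagrange.
K contains the identity, every element's inverse is in K, and K is closed under ·: it is a subgroup.
In fact K = ⟨r^5⟩.

Yes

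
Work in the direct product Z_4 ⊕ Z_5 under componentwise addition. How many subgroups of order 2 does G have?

1

|G| = 20 and 2 | 20, so subgroups of order 2 are possible by Lagrange.
The subgroups of order 2 are: {(0,0), (2,0)}.
So G has 1 subgroup of order 2.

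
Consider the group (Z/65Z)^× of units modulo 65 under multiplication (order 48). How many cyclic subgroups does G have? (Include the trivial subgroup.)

Each element a generates a cyclic subgroup ⟨a⟩; distinct elements may generate the same one (a cyclic group of order d has φ(d) generators).
Cyclic subgroups by order — order 1: 1; order 2: 3; order 3: 1; order 4: 6; order 6: 3; order 12: 6.
Total: 20.

20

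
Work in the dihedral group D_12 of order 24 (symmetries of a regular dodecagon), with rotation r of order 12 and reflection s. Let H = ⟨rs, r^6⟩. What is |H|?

4

|⟨rs⟩| = 2 and |⟨r^6⟩| = 2, so |H| is a multiple of lcm(2, 2) = 2 and divides |G| = 24.
Closing under the operation: H = {e, r^6, rs, r^7s}, so |H| = 4.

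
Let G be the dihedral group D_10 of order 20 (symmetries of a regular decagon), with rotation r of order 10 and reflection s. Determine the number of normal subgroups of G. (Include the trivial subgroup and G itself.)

G has 22 subgroups. Checking conjugation-invariance by order — order 1: 1/1 normal; order 2: 1/11 normal; order 4: 0/5 normal; order 5: 1/1 normal; order 10: 3/3 normal; order 20: 1/1 normal.
Total normal subgroups: 7.

7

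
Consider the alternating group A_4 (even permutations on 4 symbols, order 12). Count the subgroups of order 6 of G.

|G| = 12 and 6 | 12, so subgroups of order 6 are possible by Lagrange.
Checking all subgroups of G, none has order 6.
So G has 0 subgroups of order 6.

0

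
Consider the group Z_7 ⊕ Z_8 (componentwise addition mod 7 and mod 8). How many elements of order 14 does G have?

An element (a,b) has order lcm(ord(a), ord(b)); count pairs with lcm equal to 14.
Enumerating gives 6 such elements.

6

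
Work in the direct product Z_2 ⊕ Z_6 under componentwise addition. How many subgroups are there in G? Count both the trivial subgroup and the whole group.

10

|G| = 12, so by Lagrange every subgroup order divides 12. Divisors: 1, 2, 3, 4, 6, 12.
Subgroups by order — order 1: 1; order 2: 3; order 3: 1; order 4: 1; order 6: 3; order 12: 1.
Total: 1 + 3 + 1 + 1 + 3 + 1 = 10.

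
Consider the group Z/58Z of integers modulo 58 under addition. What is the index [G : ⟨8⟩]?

|⟨8⟩| = 29 and |G| = 58.
By Lagrange, [G : H] = |G|/|H| = 58/29 = 2.

2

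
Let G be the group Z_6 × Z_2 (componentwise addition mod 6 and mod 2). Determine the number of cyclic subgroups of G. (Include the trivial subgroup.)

8

A cyclic subgroup of order d is generated by each of its φ(d) elements of order d, so the cyclic subgroups of order d number (#elements of order d)/φ(d).
Cyclic subgroups by order — order 1: 1; order 2: 3; order 3: 1; order 6: 3.
Total: 8.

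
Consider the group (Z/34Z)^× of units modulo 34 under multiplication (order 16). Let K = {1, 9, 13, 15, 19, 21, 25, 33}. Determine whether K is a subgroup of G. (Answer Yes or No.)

Yes

|K| = 8 divides |G| = 16, consistent with Lagrange.
K contains the identity, every element's inverse is in K, and K is closed under ·: it is a subgroup.
In fact K = ⟨9⟩.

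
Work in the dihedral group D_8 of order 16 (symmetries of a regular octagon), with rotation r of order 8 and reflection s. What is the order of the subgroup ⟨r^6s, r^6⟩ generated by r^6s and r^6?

8

|⟨r^6s⟩| = 2 and |⟨r^6⟩| = 4, so |H| is a multiple of lcm(2, 4) = 4 and divides |G| = 16.
Closing under the operation: H = {e, r^2, r^4, r^6, s, r^2s, r^4s, r^6s}, so |H| = 8.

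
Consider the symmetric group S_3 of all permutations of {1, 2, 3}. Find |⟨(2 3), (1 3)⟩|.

6

|⟨(2 3)⟩| = 2 and |⟨(1 3)⟩| = 2, so |H| is a multiple of lcm(2, 2) = 2 and divides |G| = 6.
Closing {(2 3), (1 3)} under the group operation gives all of G, so |H| = 6.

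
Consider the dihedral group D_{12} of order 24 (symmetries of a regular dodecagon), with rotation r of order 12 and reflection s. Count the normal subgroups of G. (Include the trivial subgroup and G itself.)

9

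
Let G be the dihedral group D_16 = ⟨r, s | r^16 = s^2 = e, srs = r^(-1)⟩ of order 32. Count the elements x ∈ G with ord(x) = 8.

4

The elements of order 8 are: r^2, r^6, r^10, r^14.
That's 4.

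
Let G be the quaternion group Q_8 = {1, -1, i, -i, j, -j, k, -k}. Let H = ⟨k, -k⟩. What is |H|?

4

|⟨k⟩| = 4 and |⟨-k⟩| = 4, so |H| is a multiple of lcm(4, 4) = 4 and divides |G| = 8.
Closing under the operation: H = {1, -1, k, -k}, so |H| = 4.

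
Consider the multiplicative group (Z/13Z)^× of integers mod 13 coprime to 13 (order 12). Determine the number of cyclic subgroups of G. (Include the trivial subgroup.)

Group the elements of G by the cyclic subgroup they generate; each cyclic subgroup of order d accounts for φ(d) elements.
Cyclic subgroups by order — order 1: 1; order 2: 1; order 3: 1; order 4: 1; order 6: 1; order 12: 1.
Total: 6.

6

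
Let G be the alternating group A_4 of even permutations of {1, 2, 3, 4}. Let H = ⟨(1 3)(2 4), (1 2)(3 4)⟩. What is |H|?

4

|⟨(1 3)(2 4)⟩| = 2 and |⟨(1 2)(3 4)⟩| = 2, so |H| is a multiple of lcm(2, 2) = 2 and divides |G| = 12.
Closing under the operation: H = {e, (1 2)(3 4), (1 3)(2 4), (1 4)(2 3)}, so |H| = 4.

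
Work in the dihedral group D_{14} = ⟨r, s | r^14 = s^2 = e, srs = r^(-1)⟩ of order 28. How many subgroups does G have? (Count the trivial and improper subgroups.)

28

|G| = 28, so by Lagrange every subgroup order divides 28. Divisors: 1, 2, 4, 7, 14, 28.
Subgroups by order — order 1: 1; order 2: 15; order 4: 7; order 7: 1; order 14: 3; order 28: 1.
Total: 1 + 15 + 7 + 1 + 3 + 1 = 28.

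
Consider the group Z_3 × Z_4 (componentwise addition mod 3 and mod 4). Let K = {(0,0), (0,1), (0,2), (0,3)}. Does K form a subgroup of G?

|K| = 4 divides |G| = 12, consistent with Lagrange.
K contains the identity, every element's inverse is in K, and K is closed under +: it is a subgroup.
In fact K = ⟨(0,1)⟩.

Yes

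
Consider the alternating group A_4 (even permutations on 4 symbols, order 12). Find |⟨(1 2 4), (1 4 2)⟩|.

3

|⟨(1 2 4)⟩| = 3 and |⟨(1 4 2)⟩| = 3, so |H| is a multiple of lcm(3, 3) = 3 and divides |G| = 12.
Closing under the operation: H = {e, (1 2 4), (1 4 2)}, so |H| = 3.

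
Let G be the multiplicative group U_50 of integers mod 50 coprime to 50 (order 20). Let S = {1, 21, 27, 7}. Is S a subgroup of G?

No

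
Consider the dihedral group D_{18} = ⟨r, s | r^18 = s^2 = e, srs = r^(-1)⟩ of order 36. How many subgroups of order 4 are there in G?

9

|G| = 36 and 4 | 36, so subgroups of order 4 are possible by Lagrange.
The subgroups of order 4 are: {e, r^9, rs, r^10s}; {e, r^9, r^2s, r^11s}; {e, r^9, r^3s, r^12s}; {e, r^9, r^4s, r^13s}; … (9 in all).
So G has 9 subgroups of order 4.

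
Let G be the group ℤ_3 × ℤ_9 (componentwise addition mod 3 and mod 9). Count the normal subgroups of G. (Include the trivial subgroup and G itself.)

10

G is abelian, so every subgroup is normal.
G has 10 subgroups in total, hence 10 normal subgroups.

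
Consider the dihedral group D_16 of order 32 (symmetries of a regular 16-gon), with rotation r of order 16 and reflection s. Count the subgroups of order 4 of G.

9

|G| = 32 and 4 | 32, so subgroups of order 4 are possible by Lagrange.
The subgroups of order 4 are: {e, r^8, r^2s, r^10s}; {e, r^8, r^3s, r^11s}; {e, r^4, r^8, r^12}; {e, r^8, r^4s, r^12s}; … (9 in all).
So G has 9 subgroups of order 4.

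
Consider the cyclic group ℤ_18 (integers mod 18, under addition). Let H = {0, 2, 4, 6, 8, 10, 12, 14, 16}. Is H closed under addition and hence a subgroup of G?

Yes

|H| = 9 divides |G| = 18, consistent with Lagrange.
H contains the identity, every element's inverse is in H, and H is closed under +: it is a subgroup.
In fact H = ⟨2⟩.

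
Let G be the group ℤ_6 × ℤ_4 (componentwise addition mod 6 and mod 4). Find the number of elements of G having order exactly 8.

0

An element (a,b) has order lcm(ord(a), ord(b)); count pairs with lcm equal to 8.
Enumerating gives 0 such elements.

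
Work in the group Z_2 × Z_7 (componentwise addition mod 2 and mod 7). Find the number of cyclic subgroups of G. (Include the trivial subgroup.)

4

Group the elements of G by the cyclic subgroup they generate; each cyclic subgroup of order d accounts for φ(d) elements.
Cyclic subgroups by order — order 1: 1; order 2: 1; order 7: 1; order 14: 1.
Total: 4.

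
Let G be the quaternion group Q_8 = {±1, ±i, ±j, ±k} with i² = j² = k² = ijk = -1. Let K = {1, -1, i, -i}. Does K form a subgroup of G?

|K| = 4 divides |G| = 8, consistent with Lagrange.
K contains the identity, every element's inverse is in K, and K is closed under ·: it is a subgroup.
In fact K = ⟨-i⟩.

Yes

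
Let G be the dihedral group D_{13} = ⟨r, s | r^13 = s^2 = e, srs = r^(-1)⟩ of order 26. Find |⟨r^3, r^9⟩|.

13

|⟨r^3⟩| = 13 and |⟨r^9⟩| = 13, so |H| is a multiple of lcm(13, 13) = 13 and divides |G| = 26.
Closing under the operation: H = {e, r, r^2, r^3, r^4, r^5, r^6, r^7, r^8, r^9, r^10, r^11, r^12}, so |H| = 13.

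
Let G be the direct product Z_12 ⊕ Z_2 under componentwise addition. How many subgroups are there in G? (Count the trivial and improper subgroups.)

|G| = 24, so by Lagrange every subgroup order divides 24. Divisors: 1, 2, 3, 4, 6, 8, 12, 24.
Subgroups by order — order 1: 1; order 2: 3; order 3: 1; order 4: 3; order 6: 3; order 8: 1; order 12: 3; order 24: 1.
Total: 1 + 3 + 1 + 3 + 3 + 1 + 3 + 1 = 16.

16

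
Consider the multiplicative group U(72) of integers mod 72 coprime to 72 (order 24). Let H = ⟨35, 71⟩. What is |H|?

|⟨35⟩| = 2 and |⟨71⟩| = 2, so |H| is a multiple of lcm(2, 2) = 2 and divides |G| = 24.
Closing under the operation: H = {1, 35, 37, 71}, so |H| = 4.

4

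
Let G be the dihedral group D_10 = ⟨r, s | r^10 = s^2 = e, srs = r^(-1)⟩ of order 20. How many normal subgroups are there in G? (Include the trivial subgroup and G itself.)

G has 22 subgroups. Checking conjugation-invariance by order — order 1: 1/1 normal; order 2: 1/11 normal; order 4: 0/5 normal; order 5: 1/1 normal; order 10: 3/3 normal; order 20: 1/1 normal.
Total normal subgroups: 7.

7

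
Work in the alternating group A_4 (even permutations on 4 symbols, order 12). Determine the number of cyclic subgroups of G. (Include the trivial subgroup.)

Each element a generates a cyclic subgroup ⟨a⟩; distinct elements may generate the same one (a cyclic group of order d has φ(d) generators).
Cyclic subgroups by order — order 1: 1; order 2: 3; order 3: 4.
Total: 8.

8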